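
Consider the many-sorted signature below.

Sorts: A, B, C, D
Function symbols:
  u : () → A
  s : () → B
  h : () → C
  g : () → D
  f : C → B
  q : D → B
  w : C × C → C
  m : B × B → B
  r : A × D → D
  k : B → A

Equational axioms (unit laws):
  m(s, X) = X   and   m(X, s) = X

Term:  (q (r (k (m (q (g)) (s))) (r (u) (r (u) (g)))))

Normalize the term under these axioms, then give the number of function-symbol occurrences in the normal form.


size = 10

1. (q (r (k (m (q (g)) (s))) (r (u) (r (u) (g)))))  →  (q (r (k (q (g))) (r (u) (r (u) (g)))))
normal form: (q (r (k (q (g))) (r (u) (r (u) (g)))))


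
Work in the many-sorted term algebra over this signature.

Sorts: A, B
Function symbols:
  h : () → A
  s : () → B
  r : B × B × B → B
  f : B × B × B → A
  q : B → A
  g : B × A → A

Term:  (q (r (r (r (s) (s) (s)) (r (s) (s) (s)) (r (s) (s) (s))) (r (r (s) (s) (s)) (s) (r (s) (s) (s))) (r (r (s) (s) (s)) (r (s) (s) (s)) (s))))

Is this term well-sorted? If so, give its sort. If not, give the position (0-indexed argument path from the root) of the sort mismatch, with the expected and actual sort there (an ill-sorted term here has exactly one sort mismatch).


well-sorted; sort = A

        (s) : B
        (s) : B
        (s) : B
      (r (s) (s) (s)) : B
        (s) : B
        (s) : B
        (s) : B
      (r (s) (s) (s)) : B
        (s) : B
        (s) : B
        (s) : B
      (r (s) (s) (s)) : B
    (r (r (s) (s) (s)) (r (s) (s) (s)) (r (s) (s) (s))) : B
        (s) : B
        (s) : B
        (s) : B
      (r (s) (s) (s)) : B
      (s) : B
        (s) : B
        (s) : B
        (s) : B
      (r (s) (s) (s)) : B
    (r (r (s) (s) (s)) (s) (r (s) (s) (s))) : B
        (s) : B
        (s) : B
        (s) : B
      (r (s) (s) (s)) : B
        (s) : B
        (s) : B
        (s) : B
      (r (s) (s) (s)) : B
      (s) : B
    (r (r (s) (s) (s)) (r (s) (s) (s)) (s)) : B
  (r (r (r (s) (s) (s)) (r (s) (s) (s)) (r (s) (s) (s))) (r (r (s) (s) (s)) (s) (r (s) (s) (s))) (r (r (s) (s) (s)) (r (s) (s) (s)) (s))) : B
(q (r (r (r (s) (s) (s)) (r (s) (s) (s)) (r (s) (s) (s))) (r (r (s) (s) (s)) (s) (r (s) (s) (s))) (r (r (s) (s) (s)) (r (s) (s) (s)) (s)))) : A


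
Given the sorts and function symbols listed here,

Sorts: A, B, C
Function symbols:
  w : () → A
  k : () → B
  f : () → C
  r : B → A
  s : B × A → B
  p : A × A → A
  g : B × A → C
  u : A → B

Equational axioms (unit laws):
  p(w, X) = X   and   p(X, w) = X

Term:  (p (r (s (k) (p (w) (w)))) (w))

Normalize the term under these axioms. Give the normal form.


1. (p (r (s (k) (p (w) (w)))) (w))  →  (r (s (k) (p (w) (w))))
2. (r (s (k) (p (w) (w))))  →  (r (s (k) (w)))

normal form = (r (s (k) (w)))


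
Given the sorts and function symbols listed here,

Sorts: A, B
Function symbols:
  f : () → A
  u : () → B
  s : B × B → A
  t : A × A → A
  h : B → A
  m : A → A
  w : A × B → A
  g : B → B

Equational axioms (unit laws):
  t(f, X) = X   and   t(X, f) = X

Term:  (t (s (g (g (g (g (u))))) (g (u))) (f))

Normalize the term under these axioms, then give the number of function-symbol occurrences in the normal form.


size = 8

1. (t (s (g (g (g (g (u))))) (g (u))) (f))  →  (s (g (g (g (g (u))))) (g (u)))
normal form: (s (g (g (g (g (u))))) (g (u)))


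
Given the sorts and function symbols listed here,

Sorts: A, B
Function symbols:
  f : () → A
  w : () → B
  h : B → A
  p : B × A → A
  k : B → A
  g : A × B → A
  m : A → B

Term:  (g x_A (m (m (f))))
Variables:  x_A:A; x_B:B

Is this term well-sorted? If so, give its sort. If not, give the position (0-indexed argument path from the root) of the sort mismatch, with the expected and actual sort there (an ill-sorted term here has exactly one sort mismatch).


  x_A : A
      (f) : A
    (m (f)) : B
  (m (m (f))) : ✗ arg 0 at [1, 0] has sort B, expected A

ill-sorted at position [1, 0]: expected A, got B


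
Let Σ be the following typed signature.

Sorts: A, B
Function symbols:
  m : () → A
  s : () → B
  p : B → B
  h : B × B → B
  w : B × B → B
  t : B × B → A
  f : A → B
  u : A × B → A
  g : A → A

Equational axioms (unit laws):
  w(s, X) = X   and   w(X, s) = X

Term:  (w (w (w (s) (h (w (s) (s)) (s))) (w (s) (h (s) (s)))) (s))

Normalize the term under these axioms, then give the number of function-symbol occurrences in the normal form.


1. (w (w (w (s) (h (w (s) (s)) (s))) (w (s) (h (s) (s)))) (s))  →  (w (w (s) (h (w (s) (s)) (s))) (w (s) (h (s) (s))))
2. (w (w (s) (h (w (s) (s)) (s))) (w (s) (h (s) (s))))  →  (w (h (w (s) (s)) (s)) (w (s) (h (s) (s))))
3. (w (h (w (s) (s)) (s)) (w (s) (h (s) (s))))  →  (w (h (s) (s)) (w (s) (h (s) (s))))
4. (w (h (s) (s)) (w (s) (h (s) (s))))  →  (w (h (s) (s)) (h (s) (s)))
normal form: (w (h (s) (s)) (h (s) (s)))

size = 7


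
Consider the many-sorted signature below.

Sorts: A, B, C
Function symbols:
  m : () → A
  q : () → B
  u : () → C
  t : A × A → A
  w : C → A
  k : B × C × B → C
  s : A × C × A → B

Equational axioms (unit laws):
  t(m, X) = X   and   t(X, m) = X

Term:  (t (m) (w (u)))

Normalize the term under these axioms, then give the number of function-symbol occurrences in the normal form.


1. (t (m) (w (u)))  →  (w (u))
normal form: (w (u))

size = 2


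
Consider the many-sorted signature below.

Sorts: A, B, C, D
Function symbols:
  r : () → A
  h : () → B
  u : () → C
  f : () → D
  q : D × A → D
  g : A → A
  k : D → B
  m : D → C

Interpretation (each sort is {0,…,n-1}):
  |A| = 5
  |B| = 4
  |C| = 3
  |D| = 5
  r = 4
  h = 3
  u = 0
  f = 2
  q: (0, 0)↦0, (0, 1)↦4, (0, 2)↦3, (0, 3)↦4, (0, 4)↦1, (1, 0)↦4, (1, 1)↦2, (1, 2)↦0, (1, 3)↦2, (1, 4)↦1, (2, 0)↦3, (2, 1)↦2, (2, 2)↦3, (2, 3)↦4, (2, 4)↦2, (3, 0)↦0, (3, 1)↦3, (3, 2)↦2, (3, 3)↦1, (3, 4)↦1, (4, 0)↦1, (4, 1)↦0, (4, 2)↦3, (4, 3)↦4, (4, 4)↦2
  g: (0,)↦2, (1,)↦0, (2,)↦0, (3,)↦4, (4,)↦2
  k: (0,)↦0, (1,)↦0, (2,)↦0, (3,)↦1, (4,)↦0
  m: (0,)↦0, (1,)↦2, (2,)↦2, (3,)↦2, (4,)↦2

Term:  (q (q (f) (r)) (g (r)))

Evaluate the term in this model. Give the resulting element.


value = 3

  f = 2
  r = 4
  (q (f) (r)) = q(2, 4) = 2
  r = 4
  (g (r)) = g(4,) = 2
  (q (q (f) (r)) (g (r))) = q(2, 2) = 3


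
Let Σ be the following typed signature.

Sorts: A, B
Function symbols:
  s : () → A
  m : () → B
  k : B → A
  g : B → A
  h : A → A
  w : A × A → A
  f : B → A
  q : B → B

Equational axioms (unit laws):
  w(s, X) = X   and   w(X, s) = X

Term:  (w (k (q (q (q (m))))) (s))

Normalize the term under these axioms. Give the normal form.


1. (w (k (q (q (q (m))))) (s))  →  (k (q (q (q (m)))))

normal form = (k (q (q (q (m)))))


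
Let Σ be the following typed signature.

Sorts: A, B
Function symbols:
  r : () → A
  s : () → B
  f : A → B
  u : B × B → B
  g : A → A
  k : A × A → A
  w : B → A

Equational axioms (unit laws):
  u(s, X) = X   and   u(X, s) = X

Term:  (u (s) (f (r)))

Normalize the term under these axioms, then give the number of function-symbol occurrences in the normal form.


1. (u (s) (f (r)))  →  (f (r))
normal form: (f (r))

size = 2


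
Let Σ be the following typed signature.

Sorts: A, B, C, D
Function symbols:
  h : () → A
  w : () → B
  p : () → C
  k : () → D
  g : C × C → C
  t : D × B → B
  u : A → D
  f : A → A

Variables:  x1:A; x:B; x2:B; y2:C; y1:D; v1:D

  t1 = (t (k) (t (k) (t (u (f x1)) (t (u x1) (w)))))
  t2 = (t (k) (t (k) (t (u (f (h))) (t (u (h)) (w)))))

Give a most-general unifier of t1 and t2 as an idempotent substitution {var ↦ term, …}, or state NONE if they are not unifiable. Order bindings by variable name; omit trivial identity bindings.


{x1 ↦ (h)}


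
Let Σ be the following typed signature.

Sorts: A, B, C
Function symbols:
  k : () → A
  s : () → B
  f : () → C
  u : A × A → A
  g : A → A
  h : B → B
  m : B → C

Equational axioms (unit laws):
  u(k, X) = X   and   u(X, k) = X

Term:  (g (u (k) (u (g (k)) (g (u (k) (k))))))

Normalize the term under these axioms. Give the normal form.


1. (g (u (k) (u (g (k)) (g (u (k) (k))))))  →  (g (u (g (k)) (g (u (k) (k)))))
2. (g (u (g (k)) (g (u (k) (k)))))  →  (g (u (g (k)) (g (k))))

normal form = (g (u (g (k)) (g (k))))


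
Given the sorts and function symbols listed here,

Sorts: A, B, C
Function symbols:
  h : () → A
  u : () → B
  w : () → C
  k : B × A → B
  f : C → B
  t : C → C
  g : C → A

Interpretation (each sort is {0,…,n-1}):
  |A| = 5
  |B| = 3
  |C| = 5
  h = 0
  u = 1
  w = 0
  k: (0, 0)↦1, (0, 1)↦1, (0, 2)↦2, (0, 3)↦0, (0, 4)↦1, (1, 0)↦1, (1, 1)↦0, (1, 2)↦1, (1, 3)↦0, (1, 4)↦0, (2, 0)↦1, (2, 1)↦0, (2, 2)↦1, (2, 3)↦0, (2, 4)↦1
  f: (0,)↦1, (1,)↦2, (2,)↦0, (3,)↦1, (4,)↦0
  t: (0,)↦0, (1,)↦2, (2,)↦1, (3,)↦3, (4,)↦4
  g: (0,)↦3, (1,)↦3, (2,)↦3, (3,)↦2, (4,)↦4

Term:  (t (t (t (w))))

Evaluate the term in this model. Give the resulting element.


value = 0

  w = 0
  (t (w)) = t(0,) = 0
  (t (t (w))) = t(0,) = 0
  (t (t (t (w)))) = t(0,) = 0


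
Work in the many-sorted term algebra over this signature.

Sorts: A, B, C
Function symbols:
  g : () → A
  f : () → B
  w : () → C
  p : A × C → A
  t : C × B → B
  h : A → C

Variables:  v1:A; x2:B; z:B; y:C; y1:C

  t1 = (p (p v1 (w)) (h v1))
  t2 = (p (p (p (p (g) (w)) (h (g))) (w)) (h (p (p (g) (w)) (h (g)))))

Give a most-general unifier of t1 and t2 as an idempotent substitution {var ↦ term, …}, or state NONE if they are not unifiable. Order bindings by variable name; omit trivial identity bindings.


{v1 ↦ (p (p (g) (w)) (h (g)))}


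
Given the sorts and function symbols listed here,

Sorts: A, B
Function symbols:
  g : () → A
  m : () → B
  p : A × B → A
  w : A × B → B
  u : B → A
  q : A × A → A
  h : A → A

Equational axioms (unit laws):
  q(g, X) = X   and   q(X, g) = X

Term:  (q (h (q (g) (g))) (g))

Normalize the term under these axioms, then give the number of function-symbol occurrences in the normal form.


1. (q (h (q (g) (g))) (g))  →  (h (q (g) (g)))
2. (h (q (g) (g)))  →  (h (g))
normal form: (h (g))

size = 2


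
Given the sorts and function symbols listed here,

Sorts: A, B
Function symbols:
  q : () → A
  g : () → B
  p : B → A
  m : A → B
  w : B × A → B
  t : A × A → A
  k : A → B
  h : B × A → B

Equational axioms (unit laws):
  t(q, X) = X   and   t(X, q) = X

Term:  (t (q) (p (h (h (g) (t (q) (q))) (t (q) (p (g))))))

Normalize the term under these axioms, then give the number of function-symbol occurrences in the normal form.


size = 7

1. (t (q) (p (h (h (g) (t (q) (q))) (t (q) (p (g))))))  →  (p (h (h (g) (t (q) (q))) (t (q) (p (g)))))
2. (p (h (h (g) (t (q) (q))) (t (q) (p (g)))))  →  (p (h (h (g) (q)) (t (q) (p (g)))))
3. (p (h (h (g) (q)) (t (q) (p (g)))))  →  (p (h (h (g) (q)) (p (g))))
normal form: (p (h (h (g) (q)) (p (g))))


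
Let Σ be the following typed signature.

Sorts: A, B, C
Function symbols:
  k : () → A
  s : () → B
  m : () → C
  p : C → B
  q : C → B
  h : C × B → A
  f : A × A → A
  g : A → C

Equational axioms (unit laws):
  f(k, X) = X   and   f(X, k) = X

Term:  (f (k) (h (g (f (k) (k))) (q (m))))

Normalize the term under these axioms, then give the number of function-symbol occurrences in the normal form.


size = 5

1. (f (k) (h (g (f (k) (k))) (q (m))))  →  (h (g (f (k) (k))) (q (m)))
2. (h (g (f (k) (k))) (q (m)))  →  (h (g (k)) (q (m)))
normal form: (h (g (k)) (q (m)))


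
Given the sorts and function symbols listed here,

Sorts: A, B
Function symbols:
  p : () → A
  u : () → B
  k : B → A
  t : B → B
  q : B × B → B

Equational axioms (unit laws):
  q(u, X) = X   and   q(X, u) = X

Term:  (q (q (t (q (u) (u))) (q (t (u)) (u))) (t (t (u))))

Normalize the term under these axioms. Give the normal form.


1. (q (q (t (q (u) (u))) (q (t (u)) (u))) (t (t (u))))  →  (q (q (t (u)) (q (t (u)) (u))) (t (t (u))))
2. (q (q (t (u)) (q (t (u)) (u))) (t (t (u))))  →  (q (q (t (u)) (t (u))) (t (t (u))))

normal form = (q (q (t (u)) (t (u))) (t (t (u))))


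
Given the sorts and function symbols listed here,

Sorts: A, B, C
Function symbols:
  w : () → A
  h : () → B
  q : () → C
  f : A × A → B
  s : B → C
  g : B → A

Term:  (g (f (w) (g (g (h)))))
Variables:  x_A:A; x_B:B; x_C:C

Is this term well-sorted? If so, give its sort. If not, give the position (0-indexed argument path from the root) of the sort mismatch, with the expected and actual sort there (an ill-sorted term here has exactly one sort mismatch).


ill-sorted at position [0, 1, 0]: expected B, got A

    (w) : A
        (h) : B
      (g (h)) : A
    (g (g (h))) : ✗ arg 0 at [0, 1, 0] has sort A, expected B


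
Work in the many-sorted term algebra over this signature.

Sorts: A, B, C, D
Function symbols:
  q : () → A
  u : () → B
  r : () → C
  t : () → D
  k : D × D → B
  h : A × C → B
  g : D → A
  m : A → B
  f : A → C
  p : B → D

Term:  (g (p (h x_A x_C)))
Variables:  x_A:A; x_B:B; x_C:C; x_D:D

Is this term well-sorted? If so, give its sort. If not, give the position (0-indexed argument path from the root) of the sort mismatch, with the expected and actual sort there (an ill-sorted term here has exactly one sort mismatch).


      x_A : A
      x_C : C
    (h x_A x_C) : B
  (p (h x_A x_C)) : D
(g (p (h x_A x_C))) : A

well-sorted; sort = A


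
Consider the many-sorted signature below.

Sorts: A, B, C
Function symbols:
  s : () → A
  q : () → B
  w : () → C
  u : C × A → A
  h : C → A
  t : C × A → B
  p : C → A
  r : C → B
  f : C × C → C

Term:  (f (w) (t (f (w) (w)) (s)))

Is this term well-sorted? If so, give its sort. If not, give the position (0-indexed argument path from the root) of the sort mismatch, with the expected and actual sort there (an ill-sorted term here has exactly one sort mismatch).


  (w) : C
      (w) : C
      (w) : C
    (f (w) (w)) : C
    (s) : A
  (t (f (w) (w)) (s)) : B
(f (w) (t (f (w) (w)) (s))) : ✗ arg 1 at [1] has sort B, expected C

ill-sorted at position [1]: expected C, got B


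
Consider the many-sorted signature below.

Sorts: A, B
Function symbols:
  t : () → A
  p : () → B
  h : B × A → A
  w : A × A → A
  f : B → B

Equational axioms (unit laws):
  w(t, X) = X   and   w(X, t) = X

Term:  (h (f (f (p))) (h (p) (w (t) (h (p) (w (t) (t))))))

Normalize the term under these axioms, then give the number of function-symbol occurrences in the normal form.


size = 9

1. (h (f (f (p))) (h (p) (w (t) (h (p) (w (t) (t))))))  →  (h (f (f (p))) (h (p) (h (p) (w (t) (t)))))
2. (h (f (f (p))) (h (p) (h (p) (w (t) (t)))))  →  (h (f (f (p))) (h (p) (h (p) (t))))
normal form: (h (f (f (p))) (h (p) (h (p) (t))))


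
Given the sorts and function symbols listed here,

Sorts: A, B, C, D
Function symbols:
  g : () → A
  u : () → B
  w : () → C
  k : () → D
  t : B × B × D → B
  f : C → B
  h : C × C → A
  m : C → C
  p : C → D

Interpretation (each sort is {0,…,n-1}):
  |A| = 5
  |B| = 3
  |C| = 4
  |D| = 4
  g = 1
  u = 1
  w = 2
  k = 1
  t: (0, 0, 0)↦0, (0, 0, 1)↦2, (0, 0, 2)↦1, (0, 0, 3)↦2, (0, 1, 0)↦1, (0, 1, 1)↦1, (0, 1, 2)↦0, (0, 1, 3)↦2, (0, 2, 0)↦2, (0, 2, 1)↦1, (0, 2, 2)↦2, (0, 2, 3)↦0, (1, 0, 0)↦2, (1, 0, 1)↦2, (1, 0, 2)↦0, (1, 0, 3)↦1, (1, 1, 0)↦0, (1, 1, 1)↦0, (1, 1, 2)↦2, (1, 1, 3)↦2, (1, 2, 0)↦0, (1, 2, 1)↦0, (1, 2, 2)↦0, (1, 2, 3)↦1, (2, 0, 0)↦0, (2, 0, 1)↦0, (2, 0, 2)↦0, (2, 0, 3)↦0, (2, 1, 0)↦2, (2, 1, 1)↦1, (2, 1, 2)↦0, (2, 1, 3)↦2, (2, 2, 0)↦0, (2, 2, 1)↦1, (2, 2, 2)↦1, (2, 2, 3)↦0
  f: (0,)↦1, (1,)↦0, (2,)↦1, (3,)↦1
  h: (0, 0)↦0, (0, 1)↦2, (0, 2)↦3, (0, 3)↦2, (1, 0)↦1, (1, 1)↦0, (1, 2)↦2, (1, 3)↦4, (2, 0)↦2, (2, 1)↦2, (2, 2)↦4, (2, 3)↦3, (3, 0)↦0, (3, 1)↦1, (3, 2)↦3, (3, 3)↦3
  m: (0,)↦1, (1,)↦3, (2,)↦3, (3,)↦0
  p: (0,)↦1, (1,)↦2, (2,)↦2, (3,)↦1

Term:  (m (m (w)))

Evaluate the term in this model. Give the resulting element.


  w = 2
  (m (w)) = m(2,) = 3
  (m (m (w))) = m(3,) = 0

value = 0


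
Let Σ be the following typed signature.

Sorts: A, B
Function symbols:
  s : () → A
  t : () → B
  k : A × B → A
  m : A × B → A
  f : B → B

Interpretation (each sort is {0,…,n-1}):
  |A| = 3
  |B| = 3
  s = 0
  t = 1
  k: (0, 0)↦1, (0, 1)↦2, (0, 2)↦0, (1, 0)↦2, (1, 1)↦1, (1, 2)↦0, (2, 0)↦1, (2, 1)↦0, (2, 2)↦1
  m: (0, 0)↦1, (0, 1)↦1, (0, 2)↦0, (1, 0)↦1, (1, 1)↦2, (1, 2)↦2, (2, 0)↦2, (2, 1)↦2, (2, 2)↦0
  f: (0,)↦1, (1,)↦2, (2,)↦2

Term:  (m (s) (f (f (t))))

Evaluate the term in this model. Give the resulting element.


  s = 0
  t = 1
  (f (t)) = f(1,) = 2
  (f (f (t))) = f(2,) = 2
  (m (s) (f (f (t)))) = m(0, 2) = 0

value = 0


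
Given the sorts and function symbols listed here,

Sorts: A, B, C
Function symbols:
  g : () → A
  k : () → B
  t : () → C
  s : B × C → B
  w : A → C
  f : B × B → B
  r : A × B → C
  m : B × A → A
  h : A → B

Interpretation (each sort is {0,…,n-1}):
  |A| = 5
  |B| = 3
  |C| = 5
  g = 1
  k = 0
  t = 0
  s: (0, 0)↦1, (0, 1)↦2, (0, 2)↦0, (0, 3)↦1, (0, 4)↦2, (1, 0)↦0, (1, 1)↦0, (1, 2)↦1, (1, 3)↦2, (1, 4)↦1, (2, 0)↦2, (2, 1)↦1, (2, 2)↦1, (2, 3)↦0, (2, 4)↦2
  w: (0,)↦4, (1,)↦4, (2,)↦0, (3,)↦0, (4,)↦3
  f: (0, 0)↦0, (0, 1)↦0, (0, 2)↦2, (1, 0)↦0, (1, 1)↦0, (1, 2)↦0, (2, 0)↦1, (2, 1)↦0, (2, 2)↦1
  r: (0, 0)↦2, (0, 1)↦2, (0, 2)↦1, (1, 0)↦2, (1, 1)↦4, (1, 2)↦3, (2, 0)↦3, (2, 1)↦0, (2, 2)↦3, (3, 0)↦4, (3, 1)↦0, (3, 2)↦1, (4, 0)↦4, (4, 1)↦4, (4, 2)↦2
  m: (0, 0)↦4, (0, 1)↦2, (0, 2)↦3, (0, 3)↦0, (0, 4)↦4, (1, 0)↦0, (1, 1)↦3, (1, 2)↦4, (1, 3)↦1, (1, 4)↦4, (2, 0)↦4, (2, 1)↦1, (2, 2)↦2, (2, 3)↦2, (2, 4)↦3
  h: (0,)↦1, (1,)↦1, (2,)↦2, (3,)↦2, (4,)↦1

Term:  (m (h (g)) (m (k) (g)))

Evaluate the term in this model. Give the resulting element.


value = 4

  g = 1
  (h (g)) = h(1,) = 1
  k = 0
  g = 1
  (m (k) (g)) = m(0, 1) = 2
  (m (h (g)) (m (k) (g))) = m(1, 2) = 4


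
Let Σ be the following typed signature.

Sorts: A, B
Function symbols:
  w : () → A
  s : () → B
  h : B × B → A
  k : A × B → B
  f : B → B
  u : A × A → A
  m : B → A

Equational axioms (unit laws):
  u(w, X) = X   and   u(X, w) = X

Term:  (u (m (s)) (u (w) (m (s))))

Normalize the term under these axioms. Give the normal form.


normal form = (u (m (s)) (m (s)))

1. (u (m (s)) (u (w) (m (s))))  →  (u (m (s)) (m (s)))


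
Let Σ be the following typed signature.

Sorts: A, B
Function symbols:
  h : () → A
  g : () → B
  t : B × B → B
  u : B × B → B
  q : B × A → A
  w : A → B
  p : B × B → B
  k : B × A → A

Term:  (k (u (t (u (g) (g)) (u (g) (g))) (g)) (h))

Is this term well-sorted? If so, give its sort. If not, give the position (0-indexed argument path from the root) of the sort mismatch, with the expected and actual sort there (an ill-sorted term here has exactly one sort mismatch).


        (g) : B
        (g) : B
      (u (g) (g)) : B
        (g) : B
        (g) : B
      (u (g) (g)) : B
    (t (u (g) (g)) (u (g) (g))) : B
    (g) : B
  (u (t (u (g) (g)) (u (g) (g))) (g)) : B
  (h) : A
(k (u (t (u (g) (g)) (u (g) (g))) (g)) (h)) : A

well-sorted; sort = A


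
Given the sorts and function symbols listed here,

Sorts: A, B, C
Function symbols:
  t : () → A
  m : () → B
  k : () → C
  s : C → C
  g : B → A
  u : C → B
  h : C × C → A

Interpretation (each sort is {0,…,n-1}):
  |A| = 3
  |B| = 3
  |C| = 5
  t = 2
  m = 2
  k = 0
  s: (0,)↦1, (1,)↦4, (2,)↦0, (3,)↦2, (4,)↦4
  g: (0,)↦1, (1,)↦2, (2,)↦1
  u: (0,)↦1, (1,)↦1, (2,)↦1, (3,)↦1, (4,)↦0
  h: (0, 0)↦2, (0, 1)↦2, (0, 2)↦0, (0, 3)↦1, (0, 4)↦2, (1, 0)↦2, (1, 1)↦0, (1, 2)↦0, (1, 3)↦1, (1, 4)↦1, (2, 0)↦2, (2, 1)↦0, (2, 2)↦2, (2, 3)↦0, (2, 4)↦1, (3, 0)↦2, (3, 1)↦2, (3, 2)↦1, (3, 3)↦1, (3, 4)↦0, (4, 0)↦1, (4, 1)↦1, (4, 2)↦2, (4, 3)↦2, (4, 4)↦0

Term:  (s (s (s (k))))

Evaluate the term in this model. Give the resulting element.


value = 4

  k = 0
  (s (k)) = s(0,) = 1
  (s (s (k))) = s(1,) = 4
  (s (s (s (k)))) = s(4,) = 4


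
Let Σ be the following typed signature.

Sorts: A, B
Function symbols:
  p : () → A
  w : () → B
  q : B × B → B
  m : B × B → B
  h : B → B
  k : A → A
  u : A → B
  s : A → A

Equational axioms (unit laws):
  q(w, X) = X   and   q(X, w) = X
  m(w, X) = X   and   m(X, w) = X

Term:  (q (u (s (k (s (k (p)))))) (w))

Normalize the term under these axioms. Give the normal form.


normal form = (u (s (k (s (k (p))))))

1. (q (u (s (k (s (k (p)))))) (w))  →  (u (s (k (s (k (p))))))


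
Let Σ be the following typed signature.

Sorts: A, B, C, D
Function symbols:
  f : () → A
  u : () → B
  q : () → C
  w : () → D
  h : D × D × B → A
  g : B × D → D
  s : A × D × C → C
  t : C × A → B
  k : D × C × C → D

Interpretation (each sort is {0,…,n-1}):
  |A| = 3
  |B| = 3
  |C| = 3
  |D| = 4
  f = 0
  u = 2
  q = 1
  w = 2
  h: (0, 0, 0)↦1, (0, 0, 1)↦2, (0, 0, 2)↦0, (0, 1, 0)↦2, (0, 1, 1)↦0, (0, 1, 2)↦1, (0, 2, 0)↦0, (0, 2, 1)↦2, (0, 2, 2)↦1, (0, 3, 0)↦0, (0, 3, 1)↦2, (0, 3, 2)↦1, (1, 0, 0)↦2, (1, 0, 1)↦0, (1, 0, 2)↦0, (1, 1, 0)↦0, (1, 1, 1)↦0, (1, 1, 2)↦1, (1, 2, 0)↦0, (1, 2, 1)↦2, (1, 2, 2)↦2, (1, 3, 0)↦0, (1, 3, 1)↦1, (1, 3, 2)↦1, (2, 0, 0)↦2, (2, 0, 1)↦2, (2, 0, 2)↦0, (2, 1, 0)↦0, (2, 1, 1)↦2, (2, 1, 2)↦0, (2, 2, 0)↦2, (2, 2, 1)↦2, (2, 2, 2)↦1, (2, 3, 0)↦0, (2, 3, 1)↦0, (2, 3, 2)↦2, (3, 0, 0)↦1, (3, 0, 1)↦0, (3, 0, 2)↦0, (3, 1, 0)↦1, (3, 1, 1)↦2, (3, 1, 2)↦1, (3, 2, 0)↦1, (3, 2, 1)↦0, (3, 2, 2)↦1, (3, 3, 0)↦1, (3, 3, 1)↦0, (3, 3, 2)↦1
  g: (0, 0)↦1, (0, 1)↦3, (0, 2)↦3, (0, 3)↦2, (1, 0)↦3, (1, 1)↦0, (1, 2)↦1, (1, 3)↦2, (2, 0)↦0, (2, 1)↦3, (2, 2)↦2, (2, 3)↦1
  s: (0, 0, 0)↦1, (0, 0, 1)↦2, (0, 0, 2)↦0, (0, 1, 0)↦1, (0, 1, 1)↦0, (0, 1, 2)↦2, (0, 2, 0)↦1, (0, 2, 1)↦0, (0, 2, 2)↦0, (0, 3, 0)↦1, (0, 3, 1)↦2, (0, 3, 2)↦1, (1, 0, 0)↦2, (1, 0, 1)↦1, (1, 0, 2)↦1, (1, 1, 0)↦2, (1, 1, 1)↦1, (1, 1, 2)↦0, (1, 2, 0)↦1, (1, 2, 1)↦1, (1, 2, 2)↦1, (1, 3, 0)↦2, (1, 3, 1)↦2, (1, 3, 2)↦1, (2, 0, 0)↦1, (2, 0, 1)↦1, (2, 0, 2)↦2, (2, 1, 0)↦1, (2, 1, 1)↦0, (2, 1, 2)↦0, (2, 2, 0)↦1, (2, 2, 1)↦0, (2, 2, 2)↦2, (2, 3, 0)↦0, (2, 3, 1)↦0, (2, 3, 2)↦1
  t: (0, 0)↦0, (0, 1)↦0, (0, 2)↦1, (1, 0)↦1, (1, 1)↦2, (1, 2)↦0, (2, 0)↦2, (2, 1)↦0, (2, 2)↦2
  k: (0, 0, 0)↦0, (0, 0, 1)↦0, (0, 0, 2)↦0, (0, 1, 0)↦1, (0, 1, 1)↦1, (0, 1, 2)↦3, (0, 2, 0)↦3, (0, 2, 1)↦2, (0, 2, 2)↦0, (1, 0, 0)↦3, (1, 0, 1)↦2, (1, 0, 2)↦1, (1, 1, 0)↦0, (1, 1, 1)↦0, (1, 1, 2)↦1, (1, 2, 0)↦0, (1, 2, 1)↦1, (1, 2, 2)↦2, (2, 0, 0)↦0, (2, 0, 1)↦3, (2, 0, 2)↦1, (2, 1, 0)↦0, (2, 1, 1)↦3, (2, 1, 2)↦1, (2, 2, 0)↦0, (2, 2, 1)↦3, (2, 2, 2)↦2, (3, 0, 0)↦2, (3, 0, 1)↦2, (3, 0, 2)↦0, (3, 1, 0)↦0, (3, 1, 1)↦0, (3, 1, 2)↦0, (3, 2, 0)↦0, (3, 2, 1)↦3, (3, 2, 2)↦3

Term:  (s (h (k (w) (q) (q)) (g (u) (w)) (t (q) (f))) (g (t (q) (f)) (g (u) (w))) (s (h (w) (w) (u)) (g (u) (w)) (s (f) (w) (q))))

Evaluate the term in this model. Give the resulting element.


  w = 2
  q = 1
  q = 1
  (k (w) (q) (q)) = k(2, 1, 1) = 3
  u = 2
  w = 2
  (g (u) (w)) = g(2, 2) = 2
  q = 1
  f = 0
  (t (q) (f)) = t(1, 0) = 1
  (h (k (w) (q) (q)) (g (u) (w)) (t (q) (f))) = h(3, 2, 1) = 0
  q = 1
  f = 0
  (t (q) (f)) = t(1, 0) = 1
  u = 2
  w = 2
  (g (u) (w)) = g(2, 2) = 2
  (g (t (q) (f)) (g (u) (w))) = g(1, 2) = 1
  w = 2
  w = 2
  u = 2
  (h (w) (w) (u)) = h(2, 2, 2) = 1
  u = 2
  w = 2
  (g (u) (w)) = g(2, 2) = 2
  f = 0
  w = 2
  q = 1
  (s (f) (w) (q)) = s(0, 2, 1) = 0
  (s (h (w) (w) (u)) (g (u) (w)) (s (f) (w) (q))) = s(1, 2, 0) = 1
  (s (h (k (w) (q) (q)) (g (u) (w)) (t (q) (f))) (g (t (q) (f)) (g (u) (w))) (s (h (w) (w) (u)) (g (u) (w)) (s (f) (w) (q)))) = s(0, 1, 1) = 0

value = 0


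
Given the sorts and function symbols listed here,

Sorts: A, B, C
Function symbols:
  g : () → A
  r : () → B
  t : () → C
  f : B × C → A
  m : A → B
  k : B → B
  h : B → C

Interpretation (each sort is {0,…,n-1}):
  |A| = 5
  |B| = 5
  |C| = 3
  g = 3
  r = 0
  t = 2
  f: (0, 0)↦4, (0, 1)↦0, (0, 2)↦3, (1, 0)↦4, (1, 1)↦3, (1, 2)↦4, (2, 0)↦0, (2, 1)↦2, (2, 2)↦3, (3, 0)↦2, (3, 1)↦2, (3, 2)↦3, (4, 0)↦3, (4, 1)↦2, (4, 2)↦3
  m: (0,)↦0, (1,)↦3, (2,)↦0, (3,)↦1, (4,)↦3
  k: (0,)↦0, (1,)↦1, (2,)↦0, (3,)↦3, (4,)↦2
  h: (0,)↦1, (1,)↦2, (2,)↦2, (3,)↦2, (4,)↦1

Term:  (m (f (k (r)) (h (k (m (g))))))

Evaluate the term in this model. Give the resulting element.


value = 1

  r = 0
  (k (r)) = k(0,) = 0
  g = 3
  (m (g)) = m(3,) = 1
  (k (m (g))) = k(1,) = 1
  (h (k (m (g)))) = h(1,) = 2
  (f (k (r)) (h (k (m (g))))) = f(0, 2) = 3
  (m (f (k (r)) (h (k (m (g)))))) = m(3,) = 1


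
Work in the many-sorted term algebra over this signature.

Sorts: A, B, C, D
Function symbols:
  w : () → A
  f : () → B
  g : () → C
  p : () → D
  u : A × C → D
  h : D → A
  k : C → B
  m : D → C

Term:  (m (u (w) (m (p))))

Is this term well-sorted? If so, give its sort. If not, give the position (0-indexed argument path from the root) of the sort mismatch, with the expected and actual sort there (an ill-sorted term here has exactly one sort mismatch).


well-sorted; sort = C

    (w) : A
      (p) : D
    (m (p)) : C
  (u (w) (m (p))) : D
(m (u (w) (m (p)))) : C


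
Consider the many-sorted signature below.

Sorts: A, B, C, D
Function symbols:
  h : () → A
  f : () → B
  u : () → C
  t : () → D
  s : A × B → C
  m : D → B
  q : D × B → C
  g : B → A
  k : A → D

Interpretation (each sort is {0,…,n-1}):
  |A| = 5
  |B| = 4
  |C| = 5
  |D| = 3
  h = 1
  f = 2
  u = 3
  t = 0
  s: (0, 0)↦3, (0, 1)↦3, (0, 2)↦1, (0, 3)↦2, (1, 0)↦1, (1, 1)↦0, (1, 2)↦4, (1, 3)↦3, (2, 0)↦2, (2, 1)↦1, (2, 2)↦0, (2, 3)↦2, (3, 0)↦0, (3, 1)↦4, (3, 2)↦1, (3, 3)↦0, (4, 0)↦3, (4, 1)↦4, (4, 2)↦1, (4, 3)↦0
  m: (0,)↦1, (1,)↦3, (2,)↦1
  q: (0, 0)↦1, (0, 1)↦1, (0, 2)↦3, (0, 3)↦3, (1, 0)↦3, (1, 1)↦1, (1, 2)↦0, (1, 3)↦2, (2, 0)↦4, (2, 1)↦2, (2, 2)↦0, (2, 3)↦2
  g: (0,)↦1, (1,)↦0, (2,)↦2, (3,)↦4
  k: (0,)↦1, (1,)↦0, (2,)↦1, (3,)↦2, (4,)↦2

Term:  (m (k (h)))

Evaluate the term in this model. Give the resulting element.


  h = 1
  (k (h)) = k(1,) = 0
  (m (k (h))) = m(0,) = 1

value = 1


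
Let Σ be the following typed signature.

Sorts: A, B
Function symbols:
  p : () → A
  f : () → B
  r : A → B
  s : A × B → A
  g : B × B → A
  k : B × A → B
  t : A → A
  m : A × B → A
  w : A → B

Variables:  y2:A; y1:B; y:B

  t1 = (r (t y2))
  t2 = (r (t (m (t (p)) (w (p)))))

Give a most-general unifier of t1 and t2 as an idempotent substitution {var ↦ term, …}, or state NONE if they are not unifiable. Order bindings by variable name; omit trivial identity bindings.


{y2 ↦ (m (t (p)) (w (p)))}


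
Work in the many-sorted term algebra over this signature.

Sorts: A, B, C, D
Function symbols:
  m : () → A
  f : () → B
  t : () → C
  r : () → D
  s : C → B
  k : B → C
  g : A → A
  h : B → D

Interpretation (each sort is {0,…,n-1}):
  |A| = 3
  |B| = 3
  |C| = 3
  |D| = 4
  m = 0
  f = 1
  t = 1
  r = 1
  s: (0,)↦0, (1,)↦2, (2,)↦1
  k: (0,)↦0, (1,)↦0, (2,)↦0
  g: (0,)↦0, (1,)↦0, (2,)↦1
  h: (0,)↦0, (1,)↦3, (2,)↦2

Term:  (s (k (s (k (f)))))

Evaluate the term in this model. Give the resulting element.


value = 0

  f = 1
  (k (f)) = k(1,) = 0
  (s (k (f))) = s(0,) = 0
  (k (s (k (f)))) = k(0,) = 0
  (s (k (s (k (f))))) = s(0,) = 0


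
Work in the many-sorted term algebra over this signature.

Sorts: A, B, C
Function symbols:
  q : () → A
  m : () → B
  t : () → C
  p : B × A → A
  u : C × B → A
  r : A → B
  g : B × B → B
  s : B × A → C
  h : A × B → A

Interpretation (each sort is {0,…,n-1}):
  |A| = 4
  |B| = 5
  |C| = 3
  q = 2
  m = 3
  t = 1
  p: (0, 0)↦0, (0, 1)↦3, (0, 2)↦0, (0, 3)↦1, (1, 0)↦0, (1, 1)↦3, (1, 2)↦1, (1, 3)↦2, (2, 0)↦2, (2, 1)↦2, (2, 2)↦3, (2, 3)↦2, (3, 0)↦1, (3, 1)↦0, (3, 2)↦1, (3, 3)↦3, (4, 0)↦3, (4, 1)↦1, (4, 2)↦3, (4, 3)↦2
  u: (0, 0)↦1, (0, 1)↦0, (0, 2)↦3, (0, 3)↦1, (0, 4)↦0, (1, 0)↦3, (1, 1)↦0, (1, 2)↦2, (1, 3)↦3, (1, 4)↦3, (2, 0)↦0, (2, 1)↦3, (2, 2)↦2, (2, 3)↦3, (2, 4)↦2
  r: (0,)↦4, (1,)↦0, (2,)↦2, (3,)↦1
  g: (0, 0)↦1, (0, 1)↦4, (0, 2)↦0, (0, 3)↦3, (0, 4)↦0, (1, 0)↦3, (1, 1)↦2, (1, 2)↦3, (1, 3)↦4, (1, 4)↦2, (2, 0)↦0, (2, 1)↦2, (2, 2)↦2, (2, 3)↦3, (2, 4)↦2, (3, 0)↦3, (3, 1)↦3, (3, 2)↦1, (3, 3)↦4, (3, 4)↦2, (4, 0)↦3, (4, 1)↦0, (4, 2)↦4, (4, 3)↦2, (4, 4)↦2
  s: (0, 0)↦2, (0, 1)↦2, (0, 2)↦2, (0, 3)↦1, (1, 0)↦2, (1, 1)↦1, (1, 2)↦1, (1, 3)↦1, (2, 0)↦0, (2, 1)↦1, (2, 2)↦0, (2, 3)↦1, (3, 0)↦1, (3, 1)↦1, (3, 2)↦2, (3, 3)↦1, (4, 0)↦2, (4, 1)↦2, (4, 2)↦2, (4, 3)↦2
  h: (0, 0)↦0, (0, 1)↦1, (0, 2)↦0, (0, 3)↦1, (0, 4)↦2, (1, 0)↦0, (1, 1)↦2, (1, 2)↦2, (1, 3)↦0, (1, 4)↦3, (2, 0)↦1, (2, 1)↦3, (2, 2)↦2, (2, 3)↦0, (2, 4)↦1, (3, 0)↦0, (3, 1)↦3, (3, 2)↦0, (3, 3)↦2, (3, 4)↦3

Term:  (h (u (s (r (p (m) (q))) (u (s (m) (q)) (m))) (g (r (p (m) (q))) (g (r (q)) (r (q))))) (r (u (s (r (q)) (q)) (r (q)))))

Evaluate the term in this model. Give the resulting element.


value = 3

  m = 3
  q = 2
  (p (m) (q)) = p(3, 2) = 1
  (r (p (m) (q))) = r(1,) = 0
  m = 3
  q = 2
  (s (m) (q)) = s(3, 2) = 2
  m = 3
  (u (s (m) (q)) (m)) = u(2, 3) = 3
  (s (r (p (m) (q))) (u (s (m) (q)) (m))) = s(0, 3) = 1
  m = 3
  q = 2
  (p (m) (q)) = p(3, 2) = 1
  (r (p (m) (q))) = r(1,) = 0
  q = 2
  (r (q)) = r(2,) = 2
  q = 2
  (r (q)) = r(2,) = 2
  (g (r (q)) (r (q))) = g(2, 2) = 2
  (g (r (p (m) (q))) (g (r (q)) (r (q)))) = g(0, 2) = 0
  (u (s (r (p (m) (q))) (u (s (m) (q)) (m))) (g (r (p (m) (q))) (g (r (q)) (r (q))))) = u(1, 0) = 3
  q = 2
  (r (q)) = r(2,) = 2
  q = 2
  (s (r (q)) (q)) = s(2, 2) = 0
  q = 2
  (r (q)) = r(2,) = 2
  (u (s (r (q)) (q)) (r (q))) = u(0, 2) = 3
  (r (u (s (r (q)) (q)) (r (q)))) = r(3,) = 1
  (h (u (s (r (p (m) (q))) (u (s (m) (q)) (m))) (g (r (p (m) (q))) (g (r (q)) (r (q))))) (r (u (s (r (q)) (q)) (r (q))))) = h(3, 1) = 3


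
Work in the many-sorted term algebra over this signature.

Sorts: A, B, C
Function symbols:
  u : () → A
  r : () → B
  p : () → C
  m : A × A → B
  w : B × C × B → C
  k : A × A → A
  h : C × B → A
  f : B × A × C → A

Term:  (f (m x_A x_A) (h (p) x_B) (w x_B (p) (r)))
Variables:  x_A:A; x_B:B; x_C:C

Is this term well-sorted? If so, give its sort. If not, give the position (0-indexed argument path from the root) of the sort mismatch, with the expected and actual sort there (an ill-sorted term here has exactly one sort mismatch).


    x_A : A
    x_A : A
  (m x_A x_A) : B
    (p) : C
    x_B : B
  (h (p) x_B) : A
    x_B : B
    (p) : C
    (r) : B
  (w x_B (p) (r)) : C
(f (m x_A x_A) (h (p) x_B) (w x_B (p) (r))) : A

well-sorted; sort = A


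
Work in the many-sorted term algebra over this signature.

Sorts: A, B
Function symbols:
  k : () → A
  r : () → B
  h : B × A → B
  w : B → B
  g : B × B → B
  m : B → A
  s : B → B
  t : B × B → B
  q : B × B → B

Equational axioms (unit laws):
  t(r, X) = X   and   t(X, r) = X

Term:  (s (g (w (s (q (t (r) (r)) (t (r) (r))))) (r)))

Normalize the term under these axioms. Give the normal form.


normal form = (s (g (w (s (q (r) (r)))) (r)))

1. (s (g (w (s (q (t (r) (r)) (t (r) (r))))) (r)))  →  (s (g (w (s (q (r) (t (r) (r))))) (r)))
2. (s (g (w (s (q (r) (t (r) (r))))) (r)))  →  (s (g (w (s (q (r) (r)))) (r)))


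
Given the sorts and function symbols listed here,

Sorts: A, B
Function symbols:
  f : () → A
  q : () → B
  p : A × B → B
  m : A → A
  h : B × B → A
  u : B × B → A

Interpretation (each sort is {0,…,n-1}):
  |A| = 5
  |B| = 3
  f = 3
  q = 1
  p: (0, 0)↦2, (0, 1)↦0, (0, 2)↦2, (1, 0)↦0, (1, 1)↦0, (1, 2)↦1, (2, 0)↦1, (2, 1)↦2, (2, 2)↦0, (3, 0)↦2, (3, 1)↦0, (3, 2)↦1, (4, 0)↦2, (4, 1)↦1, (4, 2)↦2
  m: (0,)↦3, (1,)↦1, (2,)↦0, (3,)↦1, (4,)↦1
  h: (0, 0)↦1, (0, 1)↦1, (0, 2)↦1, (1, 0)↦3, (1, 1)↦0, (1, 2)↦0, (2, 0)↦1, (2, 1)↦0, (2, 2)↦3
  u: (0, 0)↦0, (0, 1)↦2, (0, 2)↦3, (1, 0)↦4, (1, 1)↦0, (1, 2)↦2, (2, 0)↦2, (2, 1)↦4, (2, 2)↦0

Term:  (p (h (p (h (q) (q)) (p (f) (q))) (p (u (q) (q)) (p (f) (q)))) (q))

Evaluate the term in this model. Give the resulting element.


value = 0

  q = 1
  q = 1
  (h (q) (q)) = h(1, 1) = 0
  f = 3
  q = 1
  (p (f) (q)) = p(3, 1) = 0
  (p (h (q) (q)) (p (f) (q))) = p(0, 0) = 2
  q = 1
  q = 1
  (u (q) (q)) = u(1, 1) = 0
  f = 3
  q = 1
  (p (f) (q)) = p(3, 1) = 0
  (p (u (q) (q)) (p (f) (q))) = p(0, 0) = 2
  (h (p (h (q) (q)) (p (f) (q))) (p (u (q) (q)) (p (f) (q)))) = h(2, 2) = 3
  q = 1
  (p (h (p (h (q) (q)) (p (f) (q))) (p (u (q) (q)) (p (f) (q)))) (q)) = p(3, 1) = 0


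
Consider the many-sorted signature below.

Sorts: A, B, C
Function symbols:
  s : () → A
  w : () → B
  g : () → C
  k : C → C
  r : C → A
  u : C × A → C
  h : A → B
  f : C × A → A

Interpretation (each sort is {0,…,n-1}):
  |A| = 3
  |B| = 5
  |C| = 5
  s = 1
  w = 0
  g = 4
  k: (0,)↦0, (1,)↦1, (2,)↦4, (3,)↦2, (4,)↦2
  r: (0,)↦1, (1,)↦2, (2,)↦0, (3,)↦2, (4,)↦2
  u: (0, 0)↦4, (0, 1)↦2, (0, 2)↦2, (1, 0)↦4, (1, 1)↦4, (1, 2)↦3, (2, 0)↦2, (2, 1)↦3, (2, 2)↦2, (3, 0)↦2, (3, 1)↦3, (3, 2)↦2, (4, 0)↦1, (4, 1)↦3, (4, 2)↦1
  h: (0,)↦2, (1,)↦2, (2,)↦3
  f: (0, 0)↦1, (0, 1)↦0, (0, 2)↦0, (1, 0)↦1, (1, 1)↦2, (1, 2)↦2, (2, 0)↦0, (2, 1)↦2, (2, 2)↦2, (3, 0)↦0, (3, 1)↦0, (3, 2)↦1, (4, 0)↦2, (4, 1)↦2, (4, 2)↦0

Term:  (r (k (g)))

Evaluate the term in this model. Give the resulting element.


  g = 4
  (k (g)) = k(4,) = 2
  (r (k (g))) = r(2,) = 0

value = 0


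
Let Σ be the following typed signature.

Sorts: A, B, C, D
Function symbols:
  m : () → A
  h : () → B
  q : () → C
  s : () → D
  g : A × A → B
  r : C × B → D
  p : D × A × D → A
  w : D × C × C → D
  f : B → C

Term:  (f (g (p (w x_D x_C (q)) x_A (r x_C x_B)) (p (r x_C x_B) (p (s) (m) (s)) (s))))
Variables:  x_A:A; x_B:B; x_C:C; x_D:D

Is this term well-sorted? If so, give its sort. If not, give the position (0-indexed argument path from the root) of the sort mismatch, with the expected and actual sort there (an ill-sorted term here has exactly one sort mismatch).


        x_D : D
        x_C : C
        (q) : C
      (w x_D x_C (q)) : D
      x_A : A
        x_C : C
        x_B : B
      (r x_C x_B) : D
    (p (w x_D x_C (q)) x_A (r x_C x_B)) : A
        x_C : C
        x_B : B
      (r x_C x_B) : D
        (s) : D
        (m) : A
        (s) : D
      (p (s) (m) (s)) : A
      (s) : D
    (p (r x_C x_B) (p (s) (m) (s)) (s)) : A
  (g (p (w x_D x_C (q)) x_A (r x_C x_B)) (p (r x_C x_B) (p (s) (m) (s)) (s))) : B
(f (g (p (w x_D x_C (q)) x_A (r x_C x_B)) (p (r x_C x_B) (p (s) (m) (s)) (s)))) : C

well-sorted; sort = C


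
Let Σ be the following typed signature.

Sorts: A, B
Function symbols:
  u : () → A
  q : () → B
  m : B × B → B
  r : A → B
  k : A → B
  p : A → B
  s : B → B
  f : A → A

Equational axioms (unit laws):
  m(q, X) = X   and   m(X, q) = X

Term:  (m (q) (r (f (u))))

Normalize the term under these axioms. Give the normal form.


1. (m (q) (r (f (u))))  →  (r (f (u)))

normal form = (r (f (u)))


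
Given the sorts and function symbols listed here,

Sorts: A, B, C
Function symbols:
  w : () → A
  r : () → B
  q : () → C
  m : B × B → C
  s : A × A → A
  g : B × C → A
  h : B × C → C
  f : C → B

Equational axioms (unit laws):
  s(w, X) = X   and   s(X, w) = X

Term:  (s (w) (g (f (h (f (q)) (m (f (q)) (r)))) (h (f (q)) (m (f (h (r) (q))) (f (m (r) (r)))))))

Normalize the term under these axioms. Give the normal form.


1. (s (w) (g (f (h (f (q)) (m (f (q)) (r)))) (h (f (q)) (m (f (h (r) (q))) (f (m (r) (r)))))))  →  (g (f (h (f (q)) (m (f (q)) (r)))) (h (f (q)) (m (f (h (r) (q))) (f (m (r) (r))))))

normal form = (g (f (h (f (q)) (m (f (q)) (r)))) (h (f (q)) (m (f (h (r) (q))) (f (m (r) (r))))))


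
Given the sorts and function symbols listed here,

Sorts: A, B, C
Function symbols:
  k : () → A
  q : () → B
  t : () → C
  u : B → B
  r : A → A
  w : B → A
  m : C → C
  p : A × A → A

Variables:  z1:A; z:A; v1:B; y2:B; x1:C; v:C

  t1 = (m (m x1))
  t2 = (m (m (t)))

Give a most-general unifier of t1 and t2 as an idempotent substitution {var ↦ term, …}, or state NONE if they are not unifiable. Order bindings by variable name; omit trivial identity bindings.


{x1 ↦ (t)}


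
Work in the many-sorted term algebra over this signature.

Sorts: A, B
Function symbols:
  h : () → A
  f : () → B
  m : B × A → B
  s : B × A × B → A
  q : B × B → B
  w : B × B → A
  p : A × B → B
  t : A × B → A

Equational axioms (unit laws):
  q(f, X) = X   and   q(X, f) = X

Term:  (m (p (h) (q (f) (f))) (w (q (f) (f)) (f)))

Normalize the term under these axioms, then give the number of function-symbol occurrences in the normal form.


size = 7

1. (m (p (h) (q (f) (f))) (w (q (f) (f)) (f)))  →  (m (p (h) (f)) (w (q (f) (f)) (f)))
2. (m (p (h) (f)) (w (q (f) (f)) (f)))  →  (m (p (h) (f)) (w (f) (f)))
normal form: (m (p (h) (f)) (w (f) (f)))


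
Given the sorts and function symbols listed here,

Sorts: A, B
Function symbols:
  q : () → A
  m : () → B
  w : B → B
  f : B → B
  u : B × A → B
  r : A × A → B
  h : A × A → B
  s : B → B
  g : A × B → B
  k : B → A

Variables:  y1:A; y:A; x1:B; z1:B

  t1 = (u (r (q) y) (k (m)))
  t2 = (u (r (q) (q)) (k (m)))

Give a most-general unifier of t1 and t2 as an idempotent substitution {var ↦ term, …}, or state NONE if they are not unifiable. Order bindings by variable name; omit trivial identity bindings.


{y ↦ (q)}


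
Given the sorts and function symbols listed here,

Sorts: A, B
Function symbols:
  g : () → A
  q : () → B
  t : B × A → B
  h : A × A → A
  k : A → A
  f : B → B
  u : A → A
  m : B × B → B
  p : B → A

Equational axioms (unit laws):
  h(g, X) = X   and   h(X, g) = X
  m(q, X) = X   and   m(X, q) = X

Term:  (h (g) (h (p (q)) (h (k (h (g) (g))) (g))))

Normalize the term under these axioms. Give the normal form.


1. (h (g) (h (p (q)) (h (k (h (g) (g))) (g))))  →  (h (p (q)) (h (k (h (g) (g))) (g)))
2. (h (p (q)) (h (k (h (g) (g))) (g)))  →  (h (p (q)) (k (h (g) (g))))
3. (h (p (q)) (k (h (g) (g))))  →  (h (p (q)) (k (g)))

normal form = (h (p (q)) (k (g)))


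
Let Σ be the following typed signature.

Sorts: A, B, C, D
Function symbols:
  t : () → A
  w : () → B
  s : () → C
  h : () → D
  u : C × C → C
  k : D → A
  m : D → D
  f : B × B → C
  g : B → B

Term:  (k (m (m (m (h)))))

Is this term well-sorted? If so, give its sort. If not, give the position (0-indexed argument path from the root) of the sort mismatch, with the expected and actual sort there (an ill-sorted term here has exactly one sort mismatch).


        (h) : D
      (m (h)) : D
    (m (m (h))) : D
  (m (m (m (h)))) : D
(k (m (m (m (h))))) : A

well-sorted; sort = A


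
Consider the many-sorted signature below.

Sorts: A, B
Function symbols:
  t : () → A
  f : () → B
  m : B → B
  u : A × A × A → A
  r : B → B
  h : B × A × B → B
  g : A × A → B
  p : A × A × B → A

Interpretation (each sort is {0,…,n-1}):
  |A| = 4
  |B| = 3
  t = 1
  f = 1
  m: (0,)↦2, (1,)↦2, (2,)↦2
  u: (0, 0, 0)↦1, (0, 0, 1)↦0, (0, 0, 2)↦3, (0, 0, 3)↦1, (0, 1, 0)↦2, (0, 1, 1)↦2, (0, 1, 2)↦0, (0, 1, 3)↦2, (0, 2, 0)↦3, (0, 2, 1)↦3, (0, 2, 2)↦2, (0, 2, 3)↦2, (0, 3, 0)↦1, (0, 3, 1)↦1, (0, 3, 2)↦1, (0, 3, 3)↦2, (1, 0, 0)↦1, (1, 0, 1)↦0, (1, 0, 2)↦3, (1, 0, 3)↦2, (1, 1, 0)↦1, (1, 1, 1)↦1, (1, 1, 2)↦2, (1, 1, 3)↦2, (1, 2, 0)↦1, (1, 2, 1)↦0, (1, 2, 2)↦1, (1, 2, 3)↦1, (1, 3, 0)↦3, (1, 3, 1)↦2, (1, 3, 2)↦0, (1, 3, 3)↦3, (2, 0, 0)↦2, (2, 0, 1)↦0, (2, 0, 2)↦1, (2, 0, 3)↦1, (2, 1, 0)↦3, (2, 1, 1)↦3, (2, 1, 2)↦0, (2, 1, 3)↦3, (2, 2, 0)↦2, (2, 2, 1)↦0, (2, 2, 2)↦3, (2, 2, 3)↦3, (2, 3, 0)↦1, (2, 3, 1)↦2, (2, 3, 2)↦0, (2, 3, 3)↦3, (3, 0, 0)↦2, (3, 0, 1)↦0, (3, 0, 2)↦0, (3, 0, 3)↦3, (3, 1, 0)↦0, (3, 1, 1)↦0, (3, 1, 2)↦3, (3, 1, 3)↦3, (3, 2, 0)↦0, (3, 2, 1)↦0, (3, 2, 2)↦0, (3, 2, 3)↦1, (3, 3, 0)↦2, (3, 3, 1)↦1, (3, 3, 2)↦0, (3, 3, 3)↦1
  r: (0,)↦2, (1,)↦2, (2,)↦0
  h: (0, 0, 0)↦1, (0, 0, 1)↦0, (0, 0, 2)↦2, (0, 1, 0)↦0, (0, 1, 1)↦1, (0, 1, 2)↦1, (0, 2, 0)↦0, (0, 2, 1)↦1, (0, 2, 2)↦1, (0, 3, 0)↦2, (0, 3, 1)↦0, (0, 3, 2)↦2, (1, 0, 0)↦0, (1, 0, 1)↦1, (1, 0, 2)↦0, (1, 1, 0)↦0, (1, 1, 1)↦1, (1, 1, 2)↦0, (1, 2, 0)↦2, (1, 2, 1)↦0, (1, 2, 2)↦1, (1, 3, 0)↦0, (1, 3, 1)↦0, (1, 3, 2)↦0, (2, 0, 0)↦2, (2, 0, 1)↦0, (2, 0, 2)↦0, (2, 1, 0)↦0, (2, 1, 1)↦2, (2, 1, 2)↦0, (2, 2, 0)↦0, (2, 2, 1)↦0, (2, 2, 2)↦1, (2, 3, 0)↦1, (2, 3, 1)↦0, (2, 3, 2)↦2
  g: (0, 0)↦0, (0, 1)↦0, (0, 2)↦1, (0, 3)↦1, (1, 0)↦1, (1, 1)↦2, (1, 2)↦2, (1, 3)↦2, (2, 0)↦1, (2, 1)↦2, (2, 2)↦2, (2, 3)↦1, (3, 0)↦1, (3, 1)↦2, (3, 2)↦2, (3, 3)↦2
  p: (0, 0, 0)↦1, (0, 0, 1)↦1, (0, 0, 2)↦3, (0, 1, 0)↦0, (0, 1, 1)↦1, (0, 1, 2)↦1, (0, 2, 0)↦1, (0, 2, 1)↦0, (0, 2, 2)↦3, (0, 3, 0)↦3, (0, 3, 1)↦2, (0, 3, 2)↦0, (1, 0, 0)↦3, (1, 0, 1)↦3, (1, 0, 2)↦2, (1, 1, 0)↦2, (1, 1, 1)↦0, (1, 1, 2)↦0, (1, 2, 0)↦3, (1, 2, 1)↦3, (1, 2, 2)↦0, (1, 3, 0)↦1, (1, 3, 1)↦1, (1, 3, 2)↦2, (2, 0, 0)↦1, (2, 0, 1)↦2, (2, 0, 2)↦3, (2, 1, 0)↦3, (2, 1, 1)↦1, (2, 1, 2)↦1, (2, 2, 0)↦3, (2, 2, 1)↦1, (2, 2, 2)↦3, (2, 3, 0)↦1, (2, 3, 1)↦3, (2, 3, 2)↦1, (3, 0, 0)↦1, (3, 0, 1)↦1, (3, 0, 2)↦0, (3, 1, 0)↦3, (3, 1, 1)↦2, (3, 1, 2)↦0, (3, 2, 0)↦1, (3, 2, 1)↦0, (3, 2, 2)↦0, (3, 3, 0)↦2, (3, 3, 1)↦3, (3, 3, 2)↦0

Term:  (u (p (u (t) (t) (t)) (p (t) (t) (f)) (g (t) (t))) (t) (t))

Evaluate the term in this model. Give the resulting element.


value = 3

  t = 1
  t = 1
  t = 1
  (u (t) (t) (t)) = u(1, 1, 1) = 1
  t = 1
  t = 1
  f = 1
  (p (t) (t) (f)) = p(1, 1, 1) = 0
  t = 1
  t = 1
  (g (t) (t)) = g(1, 1) = 2
  (p (u (t) (t) (t)) (p (t) (t) (f)) (g (t) (t))) = p(1, 0, 2) = 2
  t = 1
  t = 1
  (u (p (u (t) (t) (t)) (p (t) (t) (f)) (g (t) (t))) (t) (t)) = u(2, 1, 1) = 3
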